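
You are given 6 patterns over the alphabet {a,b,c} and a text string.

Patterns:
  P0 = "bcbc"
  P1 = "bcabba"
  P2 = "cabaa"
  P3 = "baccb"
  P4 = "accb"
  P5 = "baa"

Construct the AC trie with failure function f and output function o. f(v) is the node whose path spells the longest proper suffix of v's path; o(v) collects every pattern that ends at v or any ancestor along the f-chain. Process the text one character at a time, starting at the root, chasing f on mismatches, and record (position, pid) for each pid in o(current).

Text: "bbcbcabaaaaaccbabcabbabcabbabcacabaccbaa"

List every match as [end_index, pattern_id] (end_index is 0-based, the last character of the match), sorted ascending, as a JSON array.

Build automaton:
Trie (insert patterns):
  0='ε' goto a→18 b→1 c→9
  1='b' goto a→14 c→2
  2='bc' goto a→5 b→3
  3='bcb' goto c→4
  4='bcbc' goto ·  ←P0
  5='bca' goto b→6
  6='bcab' goto b→7
  7='bcabb' goto a→8
  8='bcabba' goto ·  ←P1
  9='c' goto a→10
  10='ca' goto b→11
  11='cab' goto a→12
  12='caba' goto a→13
  13='cabaa' goto ·  ←P2
  14='ba' goto a→22 c→15
  15='bac' goto c→16
  16='bacc' goto b→17
  17='baccb' goto ·  ←P3
  18='a' goto c→19
  19='ac' goto c→20
  20='acc' goto b→21
  21='accb' goto ·  ←P4
  22='baa' goto ·  ←P5

BFS fail/out derivation:
  fail(1) 'b': from fail(0)=0 chase 'b': 0 ⇒ 0;  out=∅∪out(0)=∅
  fail(9) 'c': from fail(0)=0 chase 'c': 0 ⇒ 0;  out=∅∪out(0)=∅
  fail(18) 'a': from fail(0)=0 chase 'a': 0 ⇒ 0;  out=∅∪out(0)=∅
  fail(2) 'bc': from fail(1)=0 chase 'c': 0 ⇒ 9;  out=∅∪out(9)=∅
  fail(10) 'ca': from fail(9)=0 chase 'a': 0 ⇒ 18;  out=∅∪out(18)=∅
  fail(14) 'ba': from fail(1)=0 chase 'a': 0 ⇒ 18;  out=∅∪out(18)=∅
  fail(19) 'ac': from fail(18)=0 chase 'c': 0 ⇒ 9;  out=∅∪out(9)=∅
  fail(3) 'bcb': from fail(2)=9 chase 'b': 9→0 ⇒ 1;  out=∅∪out(1)=∅
  fail(5) 'bca': from fail(2)=9 chase 'a': 9 ⇒ 10;  out=∅∪out(10)=∅
  fail(11) 'cab': from fail(10)=18 chase 'b': 18→0 ⇒ 1;  out=∅∪out(1)=∅
  fail(15) 'bac': from fail(14)=18 chase 'c': 18 ⇒ 19;  out=∅∪out(19)=∅
  fail(20) 'acc': from fail(19)=9 chase 'c': 9→0 ⇒ 9;  out=∅∪out(9)=∅
  fail(22) 'baa': from fail(14)=18 chase 'a': 18→0 ⇒ 18;  out={5}∪out(18)={5}
  fail(4) 'bcbc': from fail(3)=1 chase 'c': 1 ⇒ 2;  out={0}∪out(2)={0}
  fail(6) 'bcab': from fail(5)=10 chase 'b': 10 ⇒ 11;  out=∅∪out(11)=∅
  fail(12) 'caba': from fail(11)=1 chase 'a': 1 ⇒ 14;  out=∅∪out(14)=∅
  fail(16) 'bacc': from fail(15)=19 chase 'c': 19 ⇒ 20;  out=∅∪out(20)=∅
  fail(21) 'accb': from fail(20)=9 chase 'b': 9→0 ⇒ 1;  out={4}∪out(1)={4}
  fail(7) 'bcabb': from fail(6)=11 chase 'b': 11→1→0 ⇒ 1;  out=∅∪out(1)=∅
  fail(13) 'cabaa': from fail(12)=14 chase 'a': 14 ⇒ 22;  out={2}∪out(22)={2,5}
  fail(17) 'baccb': from fail(16)=20 chase 'b': 20 ⇒ 21;  out={3}∪out(21)={3,4}
  fail(8) 'bcabba': from fail(7)=1 chase 'a': 1 ⇒ 14;  out={1}∪out(14)={1}

Text stream:
pos 0 'b': at 1
pos 1 'b': at 1 ·f
pos 2 'c': at 2
pos 3 'b': at 3
pos 4 'c': at 4  ** P0@[1:4]
pos 5 'a': at 5 ·f
pos 6 'b': at 6
pos 7 'a': at 12 ·f
pos 8 'a': at 13  ** P2@[4:8],P5@[6:8]
pos 9 'a': at 18 ·f
pos 10 'a': at 18 ·f
pos 11 'a': at 18 ·f
pos 12 'c': at 19
pos 13 'c': at 20
pos 14 'b': at 21  ** P4@[11:14]
pos 15 'a': at 14 ·f
pos 16 'b': at 1 ·f
pos 17 'c': at 2
pos 18 'a': at 5
pos 19 'b': at 6
pos 20 'b': at 7
pos 21 'a': at 8  ** P1@[16:21]
pos 22 'b': at 1 ·f
pos 23 'c': at 2
pos 24 'a': at 5
pos 25 'b': at 6
pos 26 'b': at 7
pos 27 'a': at 8  ** P1@[22:27]
pos 28 'b': at 1 ·f
pos 29 'c': at 2
pos 30 'a': at 5
pos 31 'c': at 19 ·f
pos 32 'a': at 10 ·f
pos 33 'b': at 11
pos 34 'a': at 12
pos 35 'c': at 15 ·f
pos 36 'c': at 16
pos 37 'b': at 17  ** P3@[33:37],P4@[34:37]
pos 38 'a': at 14 ·f
pos 39 'a': at 22  ** P5@[37:39]

All matches (sorted): [[4,0],[8,2],[8,5],[14,4],[21,1],[27,1],[37,3],[37,4],[39,5]]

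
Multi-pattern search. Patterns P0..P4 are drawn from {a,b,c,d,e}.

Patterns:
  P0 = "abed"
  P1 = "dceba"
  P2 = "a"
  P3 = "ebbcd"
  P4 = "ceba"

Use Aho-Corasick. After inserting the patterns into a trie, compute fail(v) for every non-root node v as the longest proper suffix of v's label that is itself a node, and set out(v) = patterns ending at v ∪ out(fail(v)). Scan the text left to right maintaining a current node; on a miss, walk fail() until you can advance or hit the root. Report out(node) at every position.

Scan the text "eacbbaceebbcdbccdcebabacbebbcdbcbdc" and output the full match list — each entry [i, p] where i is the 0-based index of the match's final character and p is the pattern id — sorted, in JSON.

Build automaton:
Trie nodes:
  0='ε' goto a→1 c→15 d→5 e→10
  1='a' goto b→2  ←P2
  2='ab' goto e→3
  3='abe' goto d→4
  4='abed' goto ·  ←P0
  5='d' goto c→6
  6='dc' goto e→7
  7='dce' goto b→8
  8='dceb' goto a→9
  9='dceba' goto ·  ←P1
  10='e' goto b→11
  11='eb' goto b→12
  12='ebb' goto c→13
  13='ebbc' goto d→14
  14='ebbcd' goto ·  ←P3
  15='c' goto e→16
  16='ce' goto b→17
  17='ceb' goto a→18
  18='ceba' goto ·  ←P4

BFS fail/out derivation:
  fail(1) 'a': from fail(0)=0 chase 'a': 0 ⇒ 0;  out={2}∪out(0)={2}
  fail(5) 'd': from fail(0)=0 chase 'd': 0 ⇒ 0;  out=∅∪out(0)=∅
  fail(10) 'e': from fail(0)=0 chase 'e': 0 ⇒ 0;  out=∅∪out(0)=∅
  fail(15) 'c': from fail(0)=0 chase 'c': 0 ⇒ 0;  out=∅∪out(0)=∅
  fail(2) 'ab': from fail(1)=0 chase 'b': 0 ⇒ 0;  out=∅∪out(0)=∅
  fail(6) 'dc': from fail(5)=0 chase 'c': 0 ⇒ 15;  out=∅∪out(15)=∅
  fail(11) 'eb': from fail(10)=0 chase 'b': 0 ⇒ 0;  out=∅∪out(0)=∅
  fail(16) 'ce': from fail(15)=0 chase 'e': 0 ⇒ 10;  out=∅∪out(10)=∅
  fail(3) 'abe': from fail(2)=0 chase 'e': 0 ⇒ 10;  out=∅∪out(10)=∅
  fail(7) 'dce': from fail(6)=15 chase 'e': 15 ⇒ 16;  out=∅∪out(16)=∅
  fail(12) 'ebb': from fail(11)=0 chase 'b': 0 ⇒ 0;  out=∅∪out(0)=∅
  fail(17) 'ceb': from fail(16)=10 chase 'b': 10 ⇒ 11;  out=∅∪out(11)=∅
  fail(4) 'abed': from fail(3)=10 chase 'd': 10→0 ⇒ 5;  out={0}∪out(5)={0}
  fail(8) 'dceb': from fail(7)=16 chase 'b': 16 ⇒ 17;  out=∅∪out(17)=∅
  fail(13) 'ebbc': from fail(12)=0 chase 'c': 0 ⇒ 15;  out=∅∪out(15)=∅
  fail(18) 'ceba': from fail(17)=11 chase 'a': 11→0 ⇒ 1;  out={4}∪out(1)={2,4}
  fail(9) 'dceba': from fail(8)=17 chase 'a': 17 ⇒ 18;  out={1}∪out(18)={1,2,4}
  fail(14) 'ebbcd': from fail(13)=15 chase 'd': 15→0 ⇒ 5;  out={3}∪out(5)={3}

Text stream:
pos 0 'e': at 10
pos 1 'a': at 1 (fail-walked)  → match P2@[1:1]
pos 2 'c': at 15 (fail-walked)
pos 3 'b': at 0 (fail-walked)
pos 4 'b': at 0
pos 5 'a': at 1  → match P2@[5:5]
pos 6 'c': at 15 (fail-walked)
pos 7 'e': at 16
pos 8 'e': at 10 (fail-walked)
pos 9 'b': at 11
pos 10 'b': at 12
pos 11 'c': at 13
pos 12 'd': at 14  → match P3@[8:12]
pos 13 'b': at 0 (fail-walked)
pos 14 'c': at 15
pos 15 'c': at 15 (fail-walked)
pos 16 'd': at 5 (fail-walked)
pos 17 'c': at 6
pos 18 'e': at 7
pos 19 'b': at 8
pos 20 'a': at 9  → match P1@[16:20],P2@[20:20],P4@[17:20]
pos 21 'b': at 2 (fail-walked)
pos 22 'a': at 1 (fail-walked)  → match P2@[22:22]
pos 23 'c': at 15 (fail-walked)
pos 24 'b': at 0 (fail-walked)
pos 25 'e': at 10
pos 26 'b': at 11
pos 27 'b': at 12
pos 28 'c': at 13
pos 29 'd': at 14  → match P3@[25:29]
pos 30 'b': at 0 (fail-walked)
pos 31 'c': at 15
pos 32 'b': at 0 (fail-walked)
pos 33 'd': at 5
pos 34 'c': at 6

Result: [[1,2],[5,2],[12,3],[20,1],[20,2],[20,4],[22,2],[29,3]]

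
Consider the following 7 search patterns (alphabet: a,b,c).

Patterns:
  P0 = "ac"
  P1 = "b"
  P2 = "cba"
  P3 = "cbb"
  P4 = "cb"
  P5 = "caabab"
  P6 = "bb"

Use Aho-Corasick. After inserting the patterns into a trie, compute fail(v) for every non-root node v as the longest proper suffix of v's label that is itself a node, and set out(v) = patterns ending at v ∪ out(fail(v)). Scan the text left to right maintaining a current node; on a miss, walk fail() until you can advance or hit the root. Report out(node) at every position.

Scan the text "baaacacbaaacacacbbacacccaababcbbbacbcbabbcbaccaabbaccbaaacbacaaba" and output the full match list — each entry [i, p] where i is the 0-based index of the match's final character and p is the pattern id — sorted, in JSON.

Build automaton:
Trie nodes:
  n0 'ε': a→1 b→3 c→4
  n1 'a': c→2
  n2 'ac': ·  ←P0
  n3 'b': b→13  ←P1
  n4 'c': a→8 b→5
  n5 'cb': a→6 b→7  ←P4
  n6 'cba': ·  ←P2
  n7 'cbb': ·  ←P3
  n8 'ca': a→9
  n9 'caa': b→10
  n10 'caab': a→11
  n11 'caaba': b→12
  n12 'caabab': ·  ←P5
  n13 'bb': ·  ←P6

BFS fail/out derivation:
  fail(1) 'a': from fail(0)=0 chase 'a': 0 ⇒ 0;  out=∅∪out(0)=∅
  fail(3) 'b': from fail(0)=0 chase 'b': 0 ⇒ 0;  out={1}∪out(0)={1}
  fail(4) 'c': from fail(0)=0 chase 'c': 0 ⇒ 0;  out=∅∪out(0)=∅
  fail(2) 'ac': from fail(1)=0 chase 'c': 0 ⇒ 4;  out={0}∪out(4)={0}
  fail(5) 'cb': from fail(4)=0 chase 'b': 0 ⇒ 3;  out={4}∪out(3)={1,4}
  fail(8) 'ca': from fail(4)=0 chase 'a': 0 ⇒ 1;  out=∅∪out(1)=∅
  fail(13) 'bb': from fail(3)=0 chase 'b': 0 ⇒ 3;  out={6}∪out(3)={1,6}
  fail(6) 'cba': from fail(5)=3 chase 'a': 3→0 ⇒ 1;  out={2}∪out(1)={2}
  fail(7) 'cbb': from fail(5)=3 chase 'b': 3 ⇒ 13;  out={3}∪out(13)={1,3,6}
  fail(9) 'caa': from fail(8)=1 chase 'a': 1→0 ⇒ 1;  out=∅∪out(1)=∅
  fail(10) 'caab': from fail(9)=1 chase 'b': 1→0 ⇒ 3;  out=∅∪out(3)={1}
  fail(11) 'caaba': from fail(10)=3 chase 'a': 3→0 ⇒ 1;  out=∅∪out(1)=∅
  fail(12) 'caabab': from fail(11)=1 chase 'b': 1→0 ⇒ 3;  out={5}∪out(3)={1,5}

Text stream:
pos 0 'b': at 3  → match P1@[0:0]
pos 1 'a': at 1 (via fail)
pos 2 'a': at 1 (via fail)
pos 3 'a': at 1 (via fail)
pos 4 'c': at 2  → match P0@[3:4]
pos 5 'a': at 8 (via fail)
pos 6 'c': at 2 (via fail)  → match P0@[5:6]
pos 7 'b': at 5 (via fail)  → match P1@[7:7],P4@[6:7]
pos 8 'a': at 6  → match P2@[6:8]
pos 9 'a': at 1 (via fail)
pos 10 'a': at 1 (via fail)
pos 11 'c': at 2  → match P0@[10:11]
pos 12 'a': at 8 (via fail)
pos 13 'c': at 2 (via fail)  → match P0@[12:13]
pos 14 'a': at 8 (via fail)
pos 15 'c': at 2 (via fail)  → match P0@[14:15]
pos 16 'b': at 5 (via fail)  → match P1@[16:16],P4@[15:16]
pos 17 'b': at 7  → match P1@[17:17],P3@[15:17],P6@[16:17]
pos 18 'a': at 1 (via fail)
pos 19 'c': at 2  → match P0@[18:19]
pos 20 'a': at 8 (via fail)
pos 21 'c': at 2 (via fail)  → match P0@[20:21]
pos 22 'c': at 4 (via fail)
pos 23 'c': at 4 (via fail)
pos 24 'a': at 8
pos 25 'a': at 9
pos 26 'b': at 10  → match P1@[26:26]
pos 27 'a': at 11
pos 28 'b': at 12  → match P1@[28:28],P5@[23:28]
pos 29 'c': at 4 (via fail)
pos 30 'b': at 5  → match P1@[30:30],P4@[29:30]
pos 31 'b': at 7  → match P1@[31:31],P3@[29:31],P6@[30:31]
pos 32 'b': at 13 (via fail)  → match P1@[32:32],P6@[31:32]
pos 33 'a': at 1 (via fail)
pos 34 'c': at 2  → match P0@[33:34]
pos 35 'b': at 5 (via fail)  → match P1@[35:35],P4@[34:35]
pos 36 'c': at 4 (via fail)
pos 37 'b': at 5  → match P1@[37:37],P4@[36:37]
pos 38 'a': at 6  → match P2@[36:38]
pos 39 'b': at 3 (via fail)  → match P1@[39:39]
pos 40 'b': at 13  → match P1@[40:40],P6@[39:40]
pos 41 'c': at 4 (via fail)
pos 42 'b': at 5  → match P1@[42:42],P4@[41:42]
pos 43 'a': at 6  → match P2@[41:43]
pos 44 'c': at 2 (via fail)  → match P0@[43:44]
pos 45 'c': at 4 (via fail)
pos 46 'a': at 8
pos 47 'a': at 9
pos 48 'b': at 10  → match P1@[48:48]
pos 49 'b': at 13 (via fail)  → match P1@[49:49],P6@[48:49]
pos 50 'a': at 1 (via fail)
pos 51 'c': at 2  → match P0@[50:51]
pos 52 'c': at 4 (via fail)
pos 53 'b': at 5  → match P1@[53:53],P4@[52:53]
pos 54 'a': at 6  → match P2@[52:54]
pos 55 'a': at 1 (via fail)
pos 56 'a': at 1 (via fail)
pos 57 'c': at 2  → match P0@[56:57]
pos 58 'b': at 5 (via fail)  → match P1@[58:58],P4@[57:58]
pos 59 'a': at 6  → match P2@[57:59]
pos 60 'c': at 2 (via fail)  → match P0@[59:60]
pos 61 'a': at 8 (via fail)
pos 62 'a': at 9
pos 63 'b': at 10  → match P1@[63:63]
pos 64 'a': at 11

All matches (sorted): [[0,1],[4,0],[6,0],[7,1],[7,4],[8,2],[11,0],[13,0],[15,0],[16,1],[16,4],[17,1],[17,3],[17,6],[19,0],[21,0],[26,1],[28,1],[28,5],[30,1],[30,4],[31,1],[31,3],[31,6],[32,1],[32,6],[34,0],[35,1],[35,4],[37,1],[37,4],[38,2],[39,1],[40,1],[40,6],[42,1],[42,4],[43,2],[44,0],[48,1],[49,1],[49,6],[51,0],[53,1],[53,4],[54,2],[57,0],[58,1],[58,4],[59,2],[60,0],[63,1]]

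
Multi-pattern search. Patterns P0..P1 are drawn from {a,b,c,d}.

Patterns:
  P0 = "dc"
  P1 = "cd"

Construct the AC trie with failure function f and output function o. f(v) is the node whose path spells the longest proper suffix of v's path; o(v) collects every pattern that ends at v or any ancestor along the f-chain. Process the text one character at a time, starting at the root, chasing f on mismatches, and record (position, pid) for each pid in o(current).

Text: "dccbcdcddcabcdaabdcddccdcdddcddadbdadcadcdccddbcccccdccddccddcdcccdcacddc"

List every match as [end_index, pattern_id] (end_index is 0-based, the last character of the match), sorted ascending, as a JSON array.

Build:
Trie (insert patterns):
  0='ε' goto c→3 d→1
  1='d' goto c→2
  2='dc' goto ·  [P0 ends]
  3='c' goto d→4
  4='cd' goto ·  [P1 ends]

Failure links (BFS by depth):
  fail(1) 'd': from fail(0)=0 chase 'd': 0 ⇒ 0;  out=∅∪out(0)=∅
  fail(3) 'c': from fail(0)=0 chase 'c': 0 ⇒ 0;  out=∅∪out(0)=∅
  fail(2) 'dc': from fail(1)=0 chase 'c': 0 ⇒ 3;  out={0}∪out(3)={0}
  fail(4) 'cd': from fail(3)=0 chase 'd': 0 ⇒ 1;  out={1}∪out(1)={1}

Text stream:
i=0 'd': node 0→1
i=1 'c': node 1→2  ** P0@[0:1]
i=2 'c': node 2→3 (fail-walked)
i=3 'b': node 3→0 (fail-walked)
i=4 'c': node 0→3
i=5 'd': node 3→4  ** P1@[4:5]
i=6 'c': node 4→2 (fail-walked)  ** P0@[5:6]
i=7 'd': node 2→4 (fail-walked)  ** P1@[6:7]
i=8 'd': node 4→1 (fail-walked)
i=9 'c': node 1→2  ** P0@[8:9]
i=10 'a': node 2→0 (fail-walked)
i=11 'b': node 0→0
i=12 'c': node 0→3
i=13 'd': node 3→4  ** P1@[12:13]
i=14 'a': node 4→0 (fail-walked)
i=15 'a': node 0→0
i=16 'b': node 0→0
i=17 'd': node 0→1
i=18 'c': node 1→2  ** P0@[17:18]
i=19 'd': node 2→4 (fail-walked)  ** P1@[18:19]
i=20 'd': node 4→1 (fail-walked)
i=21 'c': node 1→2  ** P0@[20:21]
i=22 'c': node 2→3 (fail-walked)
i=23 'd': node 3→4  ** P1@[22:23]
i=24 'c': node 4→2 (fail-walked)  ** P0@[23:24]
i=25 'd': node 2→4 (fail-walked)  ** P1@[24:25]
i=26 'd': node 4→1 (fail-walked)
i=27 'd': node 1→1 (fail-walked)
i=28 'c': node 1→2  ** P0@[27:28]
i=29 'd': node 2→4 (fail-walked)  ** P1@[28:29]
i=30 'd': node 4→1 (fail-walked)
i=31 'a': node 1→0 (fail-walked)
i=32 'd': node 0→1
i=33 'b': node 1→0 (fail-walked)
i=34 'd': node 0→1
i=35 'a': node 1→0 (fail-walked)
i=36 'd': node 0→1
i=37 'c': node 1→2  ** P0@[36:37]
i=38 'a': node 2→0 (fail-walked)
i=39 'd': node 0→1
i=40 'c': node 1→2  ** P0@[39:40]
i=41 'd': node 2→4 (fail-walked)  ** P1@[40:41]
i=42 'c': node 4→2 (fail-walked)  ** P0@[41:42]
i=43 'c': node 2→3 (fail-walked)
i=44 'd': node 3→4  ** P1@[43:44]
i=45 'd': node 4→1 (fail-walked)
i=46 'b': node 1→0 (fail-walked)
i=47 'c': node 0→3
i=48 'c': node 3→3 (fail-walked)
i=49 'c': node 3→3 (fail-walked)
i=50 'c': node 3→3 (fail-walked)
i=51 'c': node 3→3 (fail-walked)
i=52 'd': node 3→4  ** P1@[51:52]
i=53 'c': node 4→2 (fail-walked)  ** P0@[52:53]
i=54 'c': node 2→3 (fail-walked)
i=55 'd': node 3→4  ** P1@[54:55]
i=56 'd': node 4→1 (fail-walked)
i=57 'c': node 1→2  ** P0@[56:57]
i=58 'c': node 2→3 (fail-walked)
i=59 'd': node 3→4  ** P1@[58:59]
i=60 'd': node 4→1 (fail-walked)
i=61 'c': node 1→2  ** P0@[60:61]
i=62 'd': node 2→4 (fail-walked)  ** P1@[61:62]
i=63 'c': node 4→2 (fail-walked)  ** P0@[62:63]
i=64 'c': node 2→3 (fail-walked)
i=65 'c': node 3→3 (fail-walked)
i=66 'd': node 3→4  ** P1@[65:66]
i=67 'c': node 4→2 (fail-walked)  ** P0@[66:67]
i=68 'a': node 2→0 (fail-walked)
i=69 'c': node 0→3
i=70 'd': node 3→4  ** P1@[69:70]
i=71 'd': node 4→1 (fail-walked)
i=72 'c': node 1→2  ** P0@[71:72]

Matches: [[1,0],[5,1],[6,0],[7,1],[9,0],[13,1],[18,0],[19,1],[21,0],[23,1],[24,0],[25,1],[28,0],[29,1],[37,0],[40,0],[41,1],[42,0],[44,1],[52,1],[53,0],[55,1],[57,0],[59,1],[61,0],[62,1],[63,0],[66,1],[67,0],[70,1],[72,0]]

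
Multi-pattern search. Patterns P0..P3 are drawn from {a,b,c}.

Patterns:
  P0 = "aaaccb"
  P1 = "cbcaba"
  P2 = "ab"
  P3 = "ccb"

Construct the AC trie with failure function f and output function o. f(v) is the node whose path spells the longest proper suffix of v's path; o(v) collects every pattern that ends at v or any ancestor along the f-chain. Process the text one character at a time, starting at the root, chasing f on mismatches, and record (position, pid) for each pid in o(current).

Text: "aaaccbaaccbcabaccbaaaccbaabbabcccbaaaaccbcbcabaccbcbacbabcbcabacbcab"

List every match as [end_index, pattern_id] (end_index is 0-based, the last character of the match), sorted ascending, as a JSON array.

Construct AC machine:
Trie nodes:
  0='ε' goto a→1 c→7
  1='a' goto a→2 b→13
  2='aa' goto a→3
  3='aaa' goto c→4
  4='aaac' goto c→5
  5='aaacc' goto b→6
  6='aaaccb' goto ·  ←P0
  7='c' goto b→8 c→14
  8='cb' goto c→9
  9='cbc' goto a→10
  10='cbca' goto b→11
  11='cbcab' goto a→12
  12='cbcaba' goto ·  ←P1
  13='ab' goto ·  ←P2
  14='cc' goto b→15
  15='ccb' goto ·  ←P3

Failure links (BFS by depth):
  n1('a'): parent n0 fail=0; on 'a' 0 → fail=0;  out ∅∪∅=∅
  n7('c'): parent n0 fail=0; on 'c' 0 → fail=0;  out ∅∪∅=∅
  n2('aa'): parent n1 fail=0; on 'a' 0 → fail=1;  out ∅∪∅=∅
  n8('cb'): parent n7 fail=0; on 'b' 0 → fail=0;  out ∅∪∅=∅
  n13('ab'): parent n1 fail=0; on 'b' 0 → fail=0;  out {2}∪∅={2}
  n14('cc'): parent n7 fail=0; on 'c' 0 → fail=7;  out ∅∪∅=∅
  n3('aaa'): parent n2 fail=1; on 'a' 1 → fail=2;  out ∅∪∅=∅
  n9('cbc'): parent n8 fail=0; on 'c' 0 → fail=7;  out ∅∪∅=∅
  n15('ccb'): parent n14 fail=7; on 'b' 7 → fail=8;  out {3}∪∅={3}
  n4('aaac'): parent n3 fail=2; on 'c' 2→1→0 → fail=7;  out ∅∪∅=∅
  n10('cbca'): parent n9 fail=7; on 'a' 7→0 → fail=1;  out ∅∪∅=∅
  n5('aaacc'): parent n4 fail=7; on 'c' 7 → fail=14;  out ∅∪∅=∅
  n11('cbcab'): parent n10 fail=1; on 'b' 1 → fail=13;  out ∅∪{2}={2}
  n6('aaaccb'): parent n5 fail=14; on 'b' 14 → fail=15;  out {0}∪{3}={0,3}
  n12('cbcaba'): parent n11 fail=13; on 'a' 13→0 → fail=1;  out {1}∪∅={1}

Scan:
i=0 'a': node 0→1
i=1 'a': node 1→2
i=2 'a': node 2→3
i=3 'c': node 3→4
i=4 'c': node 4→5
i=5 'b': node 5→6  ** P0@[0:5],P3@[3:5]
i=6 'a': node 6→1 (fail-walked)
i=7 'a': node 1→2
i=8 'c': node 2→7 (fail-walked)
i=9 'c': node 7→14
i=10 'b': node 14→15  ** P3@[8:10]
i=11 'c': node 15→9 (fail-walked)
i=12 'a': node 9→10
i=13 'b': node 10→11  ** P2@[12:13]
i=14 'a': node 11→12  ** P1@[9:14]
i=15 'c': node 12→7 (fail-walked)
i=16 'c': node 7→14
i=17 'b': node 14→15  ** P3@[15:17]
i=18 'a': node 15→1 (fail-walked)
i=19 'a': node 1→2
i=20 'a': node 2→3
i=21 'c': node 3→4
i=22 'c': node 4→5
i=23 'b': node 5→6  ** P0@[18:23],P3@[21:23]
i=24 'a': node 6→1 (fail-walked)
i=25 'a': node 1→2
i=26 'b': node 2→13 (fail-walked)  ** P2@[25:26]
i=27 'b': node 13→0 (fail-walked)
i=28 'a': node 0→1
i=29 'b': node 1→13  ** P2@[28:29]
i=30 'c': node 13→7 (fail-walked)
i=31 'c': node 7→14
i=32 'c': node 14→14 (fail-walked)
i=33 'b': node 14→15  ** P3@[31:33]
i=34 'a': node 15→1 (fail-walked)
i=35 'a': node 1→2
i=36 'a': node 2→3
i=37 'a': node 3→3 (fail-walked)
i=38 'c': node 3→4
i=39 'c': node 4→5
i=40 'b': node 5→6  ** P0@[35:40],P3@[38:40]
i=41 'c': node 6→9 (fail-walked)
i=42 'b': node 9→8 (fail-walked)
i=43 'c': node 8→9
i=44 'a': node 9→10
i=45 'b': node 10→11  ** P2@[44:45]
i=46 'a': node 11→12  ** P1@[41:46]
i=47 'c': node 12→7 (fail-walked)
i=48 'c': node 7→14
i=49 'b': node 14→15  ** P3@[47:49]
i=50 'c': node 15→9 (fail-walked)
i=51 'b': node 9→8 (fail-walked)
i=52 'a': node 8→1 (fail-walked)
i=53 'c': node 1→7 (fail-walked)
i=54 'b': node 7→8
i=55 'a': node 8→1 (fail-walked)
i=56 'b': node 1→13  ** P2@[55:56]
i=57 'c': node 13→7 (fail-walked)
i=58 'b': node 7→8
i=59 'c': node 8→9
i=60 'a': node 9→10
i=61 'b': node 10→11  ** P2@[60:61]
i=62 'a': node 11→12  ** P1@[57:62]
i=63 'c': node 12→7 (fail-walked)
i=64 'b': node 7→8
i=65 'c': node 8→9
i=66 'a': node 9→10
i=67 'b': node 10→11  ** P2@[66:67]

Result: [[5,0],[5,3],[10,3],[13,2],[14,1],[17,3],[23,0],[23,3],[26,2],[29,2],[33,3],[40,0],[40,3],[45,2],[46,1],[49,3],[56,2],[61,2],[62,1],[67,2]]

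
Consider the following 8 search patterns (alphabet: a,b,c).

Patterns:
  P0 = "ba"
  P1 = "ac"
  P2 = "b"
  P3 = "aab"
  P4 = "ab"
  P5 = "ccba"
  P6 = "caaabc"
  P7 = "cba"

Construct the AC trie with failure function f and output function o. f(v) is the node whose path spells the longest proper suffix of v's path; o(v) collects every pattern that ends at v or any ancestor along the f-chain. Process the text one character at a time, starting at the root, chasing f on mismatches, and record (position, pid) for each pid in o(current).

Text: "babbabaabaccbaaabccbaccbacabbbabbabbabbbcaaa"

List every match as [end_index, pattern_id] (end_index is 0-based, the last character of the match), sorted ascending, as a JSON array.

Build automaton:
Trie nodes:
  0='ε' goto a→3 b→1 c→8
  1='b' goto a→2  [P2 ends]
  2='ba' goto ·  [P0 ends]
  3='a' goto a→5 b→7 c→4
  4='ac' goto ·  [P1 ends]
  5='aa' goto b→6
  6='aab' goto ·  [P3 ends]
  7='ab' goto ·  [P4 ends]
  8='c' goto a→12 b→17 c→9
  9='cc' goto b→10
  10='ccb' goto a→11
  11='ccba' goto ·  [P5 ends]
  12='ca' goto a→13
  13='caa' goto a→14
  14='caaa' goto b→15
  15='caaab' goto c→16
  16='caaabc' goto ·  [P6 ends]
  17='cb' goto a→18
  18='cba' goto ·  [P7 ends]

BFS fail/out derivation:
  fail(1) 'b': from fail(0)=0 chase 'b': 0 ⇒ 0;  out={2}∪out(0)={2}
  fail(3) 'a': from fail(0)=0 chase 'a': 0 ⇒ 0;  out=∅∪out(0)=∅
  fail(8) 'c': from fail(0)=0 chase 'c': 0 ⇒ 0;  out=∅∪out(0)=∅
  fail(2) 'ba': from fail(1)=0 chase 'a': 0 ⇒ 3;  out={0}∪out(3)={0}
  fail(4) 'ac': from fail(3)=0 chase 'c': 0 ⇒ 8;  out={1}∪out(8)={1}
  fail(5) 'aa': from fail(3)=0 chase 'a': 0 ⇒ 3;  out=∅∪out(3)=∅
  fail(7) 'ab': from fail(3)=0 chase 'b': 0 ⇒ 1;  out={4}∪out(1)={2,4}
  fail(9) 'cc': from fail(8)=0 chase 'c': 0 ⇒ 8;  out=∅∪out(8)=∅
  fail(12) 'ca': from fail(8)=0 chase 'a': 0 ⇒ 3;  out=∅∪out(3)=∅
  fail(17) 'cb': from fail(8)=0 chase 'b': 0 ⇒ 1;  out=∅∪out(1)={2}
  fail(6) 'aab': from fail(5)=3 chase 'b': 3 ⇒ 7;  out={3}∪out(7)={2,3,4}
  fail(10) 'ccb': from fail(9)=8 chase 'b': 8 ⇒ 17;  out=∅∪out(17)={2}
  fail(13) 'caa': from fail(12)=3 chase 'a': 3 ⇒ 5;  out=∅∪out(5)=∅
  fail(18) 'cba': from fail(17)=1 chase 'a': 1 ⇒ 2;  out={7}∪out(2)={0,7}
  fail(11) 'ccba': from fail(10)=17 chase 'a': 17 ⇒ 18;  out={5}∪out(18)={0,5,7}
  fail(14) 'caaa': from fail(13)=5 chase 'a': 5→3 ⇒ 5;  out=∅∪out(5)=∅
  fail(15) 'caaab': from fail(14)=5 chase 'b': 5 ⇒ 6;  out=∅∪out(6)={2,3,4}
  fail(16) 'caaabc': from fail(15)=6 chase 'c': 6→7→1→0 ⇒ 8;  out={6}∪out(8)={6}

Run:
[0] read 'b'  n0⇒n1  emit P2@[0:0]
[1] read 'a'  n1⇒n2  emit P0@[0:1]
[2] read 'b'  n2⇒n7 (fail-walked)  emit P2@[2:2],P4@[1:2]
[3] read 'b'  n7⇒n1 (fail-walked)  emit P2@[3:3]
[4] read 'a'  n1⇒n2  emit P0@[3:4]
[5] read 'b'  n2⇒n7 (fail-walked)  emit P2@[5:5],P4@[4:5]
[6] read 'a'  n7⇒n2 (fail-walked)  emit P0@[5:6]
[7] read 'a'  n2⇒n5 (fail-walked)
[8] read 'b'  n5⇒n6  emit P2@[8:8],P3@[6:8],P4@[7:8]
[9] read 'a'  n6⇒n2 (fail-walked)  emit P0@[8:9]
[10] read 'c'  n2⇒n4 (fail-walked)  emit P1@[9:10]
[11] read 'c'  n4⇒n9 (fail-walked)
[12] read 'b'  n9⇒n10  emit P2@[12:12]
[13] read 'a'  n10⇒n11  emit P0@[12:13],P5@[10:13],P7@[11:13]
[14] read 'a'  n11⇒n5 (fail-walked)
[15] read 'a'  n5⇒n5 (fail-walked)
[16] read 'b'  n5⇒n6  emit P2@[16:16],P3@[14:16],P4@[15:16]
[17] read 'c'  n6⇒n8 (fail-walked)
[18] read 'c'  n8⇒n9
[19] read 'b'  n9⇒n10  emit P2@[19:19]
[20] read 'a'  n10⇒n11  emit P0@[19:20],P5@[17:20],P7@[18:20]
[21] read 'c'  n11⇒n4 (fail-walked)  emit P1@[20:21]
[22] read 'c'  n4⇒n9 (fail-walked)
[23] read 'b'  n9⇒n10  emit P2@[23:23]
[24] read 'a'  n10⇒n11  emit P0@[23:24],P5@[21:24],P7@[22:24]
[25] read 'c'  n11⇒n4 (fail-walked)  emit P1@[24:25]
[26] read 'a'  n4⇒n12 (fail-walked)
[27] read 'b'  n12⇒n7 (fail-walked)  emit P2@[27:27],P4@[26:27]
[28] read 'b'  n7⇒n1 (fail-walked)  emit P2@[28:28]
[29] read 'b'  n1⇒n1 (fail-walked)  emit P2@[29:29]
[30] read 'a'  n1⇒n2  emit P0@[29:30]
[31] read 'b'  n2⇒n7 (fail-walked)  emit P2@[31:31],P4@[30:31]
[32] read 'b'  n7⇒n1 (fail-walked)  emit P2@[32:32]
[33] read 'a'  n1⇒n2  emit P0@[32:33]
[34] read 'b'  n2⇒n7 (fail-walked)  emit P2@[34:34],P4@[33:34]
[35] read 'b'  n7⇒n1 (fail-walked)  emit P2@[35:35]
[36] read 'a'  n1⇒n2  emit P0@[35:36]
[37] read 'b'  n2⇒n7 (fail-walked)  emit P2@[37:37],P4@[36:37]
[38] read 'b'  n7⇒n1 (fail-walked)  emit P2@[38:38]
[39] read 'b'  n1⇒n1 (fail-walked)  emit P2@[39:39]
[40] read 'c'  n1⇒n8 (fail-walked)
[41] read 'a'  n8⇒n12
[42] read 'a'  n12⇒n13
[43] read 'a'  n13⇒n14

Matches: [[0,2],[1,0],[2,2],[2,4],[3,2],[4,0],[5,2],[5,4],[6,0],[8,2],[8,3],[8,4],[9,0],[10,1],[12,2],[13,0],[13,5],[13,7],[16,2],[16,3],[16,4],[19,2],[20,0],[20,5],[20,7],[21,1],[23,2],[24,0],[24,5],[24,7],[25,1],[27,2],[27,4],[28,2],[29,2],[30,0],[31,2],[31,4],[32,2],[33,0],[34,2],[34,4],[35,2],[36,0],[37,2],[37,4],[38,2],[39,2]]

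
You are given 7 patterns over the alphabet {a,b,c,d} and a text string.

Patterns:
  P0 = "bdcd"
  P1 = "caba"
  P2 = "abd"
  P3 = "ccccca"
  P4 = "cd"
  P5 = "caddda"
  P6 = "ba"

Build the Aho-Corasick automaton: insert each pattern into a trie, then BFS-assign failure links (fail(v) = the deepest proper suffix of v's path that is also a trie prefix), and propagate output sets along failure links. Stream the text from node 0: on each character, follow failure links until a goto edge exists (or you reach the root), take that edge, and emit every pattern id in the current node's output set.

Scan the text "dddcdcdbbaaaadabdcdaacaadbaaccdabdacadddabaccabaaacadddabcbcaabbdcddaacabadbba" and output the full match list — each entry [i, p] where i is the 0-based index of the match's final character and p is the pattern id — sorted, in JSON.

Construct AC machine:
Trie nodes:
  0='ε' goto a→9 b→1 c→5
  1='b' goto a→22 d→2
  2='bd' goto c→3
  3='bdc' goto d→4
  4='bdcd' goto ·  [P0 ends]
  5='c' goto a→6 c→12 d→17
  6='ca' goto b→7 d→18
  7='cab' goto a→8
  8='caba' goto ·  [P1 ends]
  9='a' goto b→10
  10='ab' goto d→11
  11='abd' goto ·  [P2 ends]
  12='cc' goto c→13
  13='ccc' goto c→14
  14='cccc' goto c→15
  15='ccccc' goto a→16
  16='ccccca' goto ·  [P3 ends]
  17='cd' goto ·  [P4 ends]
  18='cad' goto d→19
  19='cadd' goto d→20
  20='caddd' goto a→21
  21='caddda' goto ·  [P5 ends]
  22='ba' goto ·  [P6 ends]

BFS fail/out derivation:
  fail(1) 'b': from fail(0)=0 chase 'b': 0 ⇒ 0;  out=∅∪out(0)=∅
  fail(5) 'c': from fail(0)=0 chase 'c': 0 ⇒ 0;  out=∅∪out(0)=∅
  fail(9) 'a': from fail(0)=0 chase 'a': 0 ⇒ 0;  out=∅∪out(0)=∅
  fail(2) 'bd': from fail(1)=0 chase 'd': 0 ⇒ 0;  out=∅∪out(0)=∅
  fail(6) 'ca': from fail(5)=0 chase 'a': 0 ⇒ 9;  out=∅∪out(9)=∅
  fail(10) 'ab': from fail(9)=0 chase 'b': 0 ⇒ 1;  out=∅∪out(1)=∅
  fail(12) 'cc': from fail(5)=0 chase 'c': 0 ⇒ 5;  out=∅∪out(5)=∅
  fail(17) 'cd': from fail(5)=0 chase 'd': 0 ⇒ 0;  out={4}∪out(0)={4}
  fail(22) 'ba': from fail(1)=0 chase 'a': 0 ⇒ 9;  out={6}∪out(9)={6}
  fail(3) 'bdc': from fail(2)=0 chase 'c': 0 ⇒ 5;  out=∅∪out(5)=∅
  fail(7) 'cab': from fail(6)=9 chase 'b': 9 ⇒ 10;  out=∅∪out(10)=∅
  fail(11) 'abd': from fail(10)=1 chase 'd': 1 ⇒ 2;  out={2}∪out(2)={2}
  fail(13) 'ccc': from fail(12)=5 chase 'c': 5 ⇒ 12;  out=∅∪out(12)=∅
  fail(18) 'cad': from fail(6)=9 chase 'd': 9→0 ⇒ 0;  out=∅∪out(0)=∅
  fail(4) 'bdcd': from fail(3)=5 chase 'd': 5 ⇒ 17;  out={0}∪out(17)={0,4}
  fail(8) 'caba': from fail(7)=10 chase 'a': 10→1 ⇒ 22;  out={1}∪out(22)={1,6}
  fail(14) 'cccc': from fail(13)=12 chase 'c': 12 ⇒ 13;  out=∅∪out(13)=∅
  fail(19) 'cadd': from fail(18)=0 chase 'd': 0 ⇒ 0;  out=∅∪out(0)=∅
  fail(15) 'ccccc': from fail(14)=13 chase 'c': 13 ⇒ 14;  out=∅∪out(14)=∅
  fail(20) 'caddd': from fail(19)=0 chase 'd': 0 ⇒ 0;  out=∅∪out(0)=∅
  fail(16) 'ccccca': from fail(15)=14 chase 'a': 14→13→12→5 ⇒ 6;  out={3}∪out(6)={3}
  fail(21) 'caddda': from fail(20)=0 chase 'a': 0 ⇒ 9;  out={5}∪out(9)={5}

Run:
[0] read 'd'  n0⇒n0
[1] read 'd'  n0⇒n0
[2] read 'd'  n0⇒n0
[3] read 'c'  n0⇒n5
[4] read 'd'  n5⇒n17  emit P4@[3:4]
[5] read 'c'  n17⇒n5 ·f
[6] read 'd'  n5⇒n17  emit P4@[5:6]
[7] read 'b'  n17⇒n1 ·f
[8] read 'b'  n1⇒n1 ·f
[9] read 'a'  n1⇒n22  emit P6@[8:9]
[10] read 'a'  n22⇒n9 ·f
[11] read 'a'  n9⇒n9 ·f
[12] read 'a'  n9⇒n9 ·f
[13] read 'd'  n9⇒n0 ·f
[14] read 'a'  n0⇒n9
[15] read 'b'  n9⇒n10
[16] read 'd'  n10⇒n11  emit P2@[14:16]
[17] read 'c'  n11⇒n3 ·f
[18] read 'd'  n3⇒n4  emit P0@[15:18],P4@[17:18]
[19] read 'a'  n4⇒n9 ·f
[20] read 'a'  n9⇒n9 ·f
[21] read 'c'  n9⇒n5 ·f
[22] read 'a'  n5⇒n6
[23] read 'a'  n6⇒n9 ·f
[24] read 'd'  n9⇒n0 ·f
[25] read 'b'  n0⇒n1
[26] read 'a'  n1⇒n22  emit P6@[25:26]
[27] read 'a'  n22⇒n9 ·f
[28] read 'c'  n9⇒n5 ·f
[29] read 'c'  n5⇒n12
[30] read 'd'  n12⇒n17 ·f  emit P4@[29:30]
[31] read 'a'  n17⇒n9 ·f
[32] read 'b'  n9⇒n10
[33] read 'd'  n10⇒n11  emit P2@[31:33]
[34] read 'a'  n11⇒n9 ·f
[35] read 'c'  n9⇒n5 ·f
[36] read 'a'  n5⇒n6
[37] read 'd'  n6⇒n18
[38] read 'd'  n18⇒n19
[39] read 'd'  n19⇒n20
[40] read 'a'  n20⇒n21  emit P5@[35:40]
[41] read 'b'  n21⇒n10 ·f
[42] read 'a'  n10⇒n22 ·f  emit P6@[41:42]
[43] read 'c'  n22⇒n5 ·f
[44] read 'c'  n5⇒n12
[45] read 'a'  n12⇒n6 ·f
[46] read 'b'  n6⇒n7
[47] read 'a'  n7⇒n8  emit P1@[44:47],P6@[46:47]
[48] read 'a'  n8⇒n9 ·f
[49] read 'a'  n9⇒n9 ·f
[50] read 'c'  n9⇒n5 ·f
[51] read 'a'  n5⇒n6
[52] read 'd'  n6⇒n18
[53] read 'd'  n18⇒n19
[54] read 'd'  n19⇒n20
[55] read 'a'  n20⇒n21  emit P5@[50:55]
[56] read 'b'  n21⇒n10 ·f
[57] read 'c'  n10⇒n5 ·f
[58] read 'b'  n5⇒n1 ·f
[59] read 'c'  n1⇒n5 ·f
[60] read 'a'  n5⇒n6
[61] read 'a'  n6⇒n9 ·f
[62] read 'b'  n9⇒n10
[63] read 'b'  n10⇒n1 ·f
[64] read 'd'  n1⇒n2
[65] read 'c'  n2⇒n3
[66] read 'd'  n3⇒n4  emit P0@[63:66],P4@[65:66]
[67] read 'd'  n4⇒n0 ·f
[68] read 'a'  n0⇒n9
[69] read 'a'  n9⇒n9 ·f
[70] read 'c'  n9⇒n5 ·f
[71] read 'a'  n5⇒n6
[72] read 'b'  n6⇒n7
[73] read 'a'  n7⇒n8  emit P1@[70:73],P6@[72:73]
[74] read 'd'  n8⇒n0 ·f
[75] read 'b'  n0⇒n1
[76] read 'b'  n1⇒n1 ·f
[77] read 'a'  n1⇒n22  emit P6@[76:77]

Matches: [[4,4],[6,4],[9,6],[16,2],[18,0],[18,4],[26,6],[30,4],[33,2],[40,5],[42,6],[47,1],[47,6],[55,5],[66,0],[66,4],[73,1],[73,6],[77,6]]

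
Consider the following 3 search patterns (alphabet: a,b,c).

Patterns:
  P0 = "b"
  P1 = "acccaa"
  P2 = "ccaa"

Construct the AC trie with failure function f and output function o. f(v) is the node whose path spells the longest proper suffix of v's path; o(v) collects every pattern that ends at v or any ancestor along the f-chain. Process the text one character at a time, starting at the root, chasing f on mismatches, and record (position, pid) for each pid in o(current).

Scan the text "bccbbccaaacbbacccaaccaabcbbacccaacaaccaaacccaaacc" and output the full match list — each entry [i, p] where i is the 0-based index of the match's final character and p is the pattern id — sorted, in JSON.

Build automaton:
Trie (insert patterns):
  n0 'ε': a→2 b→1 c→8
  n1 'b': ·  [P0 ends]
  n2 'a': c→3
  n3 'ac': c→4
  n4 'acc': c→5
  n5 'accc': a→6
  n6 'accca': a→7
  n7 'acccaa': ·  [P1 ends]
  n8 'c': c→9
  n9 'cc': a→10
  n10 'cca': a→11
  n11 'ccaa': ·  [P2 ends]

BFS fail/out derivation:
  n1('b'): parent n0 fail=0; on 'b' 0 → fail=0;  out {0}∪∅={0}
  n2('a'): parent n0 fail=0; on 'a' 0 → fail=0;  out ∅∪∅=∅
  n8('c'): parent n0 fail=0; on 'c' 0 → fail=0;  out ∅∪∅=∅
  n3('ac'): parent n2 fail=0; on 'c' 0 → fail=8;  out ∅∪∅=∅
  n9('cc'): parent n8 fail=0; on 'c' 0 → fail=8;  out ∅∪∅=∅
  n4('acc'): parent n3 fail=8; on 'c' 8 → fail=9;  out ∅∪∅=∅
  n10('cca'): parent n9 fail=8; on 'a' 8→0 → fail=2;  out ∅∪∅=∅
  n5('accc'): parent n4 fail=9; on 'c' 9→8 → fail=9;  out ∅∪∅=∅
  n11('ccaa'): parent n10 fail=2; on 'a' 2→0 → fail=2;  out {2}∪∅={2}
  n6('accca'): parent n5 fail=9; on 'a' 9 → fail=10;  out ∅∪∅=∅
  n7('acccaa'): parent n6 fail=10; on 'a' 10 → fail=11;  out {1}∪{2}={1,2}

Scan:
i=0 'b': node 0→1  ** P0@[0:0]
i=1 'c': node 1→8 ·f
i=2 'c': node 8→9
i=3 'b': node 9→1 ·f  ** P0@[3:3]
i=4 'b': node 1→1 ·f  ** P0@[4:4]
i=5 'c': node 1→8 ·f
i=6 'c': node 8→9
i=7 'a': node 9→10
i=8 'a': node 10→11  ** P2@[5:8]
i=9 'a': node 11→2 ·f
i=10 'c': node 2→3
i=11 'b': node 3→1 ·f  ** P0@[11:11]
i=12 'b': node 1→1 ·f  ** P0@[12:12]
i=13 'a': node 1→2 ·f
i=14 'c': node 2→3
i=15 'c': node 3→4
i=16 'c': node 4→5
i=17 'a': node 5→6
i=18 'a': node 6→7  ** P1@[13:18],P2@[15:18]
i=19 'c': node 7→3 ·f
i=20 'c': node 3→4
i=21 'a': node 4→10 ·f
i=22 'a': node 10→11  ** P2@[19:22]
i=23 'b': node 11→1 ·f  ** P0@[23:23]
i=24 'c': node 1→8 ·f
i=25 'b': node 8→1 ·f  ** P0@[25:25]
i=26 'b': node 1→1 ·f  ** P0@[26:26]
i=27 'a': node 1→2 ·f
i=28 'c': node 2→3
i=29 'c': node 3→4
i=30 'c': node 4→5
i=31 'a': node 5→6
i=32 'a': node 6→7  ** P1@[27:32],P2@[29:32]
i=33 'c': node 7→3 ·f
i=34 'a': node 3→2 ·f
i=35 'a': node 2→2 ·f
i=36 'c': node 2→3
i=37 'c': node 3→4
i=38 'a': node 4→10 ·f
i=39 'a': node 10→11  ** P2@[36:39]
i=40 'a': node 11→2 ·f
i=41 'c': node 2→3
i=42 'c': node 3→4
i=43 'c': node 4→5
i=44 'a': node 5→6
i=45 'a': node 6→7  ** P1@[40:45],P2@[42:45]
i=46 'a': node 7→2 ·f
i=47 'c': node 2→3
i=48 'c': node 3→4

Result: [[0,0],[3,0],[4,0],[8,2],[11,0],[12,0],[18,1],[18,2],[22,2],[23,0],[25,0],[26,0],[32,1],[32,2],[39,2],[45,1],[45,2]]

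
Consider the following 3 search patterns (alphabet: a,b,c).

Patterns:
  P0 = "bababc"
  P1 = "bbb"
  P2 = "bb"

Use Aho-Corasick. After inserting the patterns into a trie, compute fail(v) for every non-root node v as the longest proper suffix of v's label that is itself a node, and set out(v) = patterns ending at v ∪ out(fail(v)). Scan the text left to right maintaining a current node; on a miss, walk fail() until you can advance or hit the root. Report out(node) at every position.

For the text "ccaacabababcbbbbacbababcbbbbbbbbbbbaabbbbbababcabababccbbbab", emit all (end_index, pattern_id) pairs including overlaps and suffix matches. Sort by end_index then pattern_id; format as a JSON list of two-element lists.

Construct AC machine:
Trie nodes:
  n0 'ε': b→1
  n1 'b': a→2 b→7
  n2 'ba': b→3
  n3 'bab': a→4
  n4 'baba': b→5
  n5 'babab': c→6
  n6 'bababc': ·  ←P0
  n7 'bb': b→8  ←P2
  n8 'bbb': ·  ←P1

Failure links (BFS by depth):
  fail(1) 'b': from fail(0)=0 chase 'b': 0 ⇒ 0;  out=∅∪out(0)=∅
  fail(2) 'ba': from fail(1)=0 chase 'a': 0 ⇒ 0;  out=∅∪out(0)=∅
  fail(7) 'bb': from fail(1)=0 chase 'b': 0 ⇒ 1;  out={2}∪out(1)={2}
  fail(3) 'bab': from fail(2)=0 chase 'b': 0 ⇒ 1;  out=∅∪out(1)=∅
  fail(8) 'bbb': from fail(7)=1 chase 'b': 1 ⇒ 7;  out={1}∪out(7)={1,2}
  fail(4) 'baba': from fail(3)=1 chase 'a': 1 ⇒ 2;  out=∅∪out(2)=∅
  fail(5) 'babab': from fail(4)=2 chase 'b': 2 ⇒ 3;  out=∅∪out(3)=∅
  fail(6) 'bababc': from fail(5)=3 chase 'c': 3→1→0 ⇒ 0;  out={0}∪out(0)={0}

Scan:
[0] read 'c'  n0⇒n0
[1] read 'c'  n0⇒n0
[2] read 'a'  n0⇒n0
[3] read 'a'  n0⇒n0
[4] read 'c'  n0⇒n0
[5] read 'a'  n0⇒n0
[6] read 'b'  n0⇒n1
[7] read 'a'  n1⇒n2
[8] read 'b'  n2⇒n3
[9] read 'a'  n3⇒n4
[10] read 'b'  n4⇒n5
[11] read 'c'  n5⇒n6  emit P0@[6:11]
[12] read 'b'  n6⇒n1 ·f
[13] read 'b'  n1⇒n7  emit P2@[12:13]
[14] read 'b'  n7⇒n8  emit P1@[12:14],P2@[13:14]
[15] read 'b'  n8⇒n8 ·f  emit P1@[13:15],P2@[14:15]
[16] read 'a'  n8⇒n2 ·f
[17] read 'c'  n2⇒n0 ·f
[18] read 'b'  n0⇒n1
[19] read 'a'  n1⇒n2
[20] read 'b'  n2⇒n3
[21] read 'a'  n3⇒n4
[22] read 'b'  n4⇒n5
[23] read 'c'  n5⇒n6  emit P0@[18:23]
[24] read 'b'  n6⇒n1 ·f
[25] read 'b'  n1⇒n7  emit P2@[24:25]
[26] read 'b'  n7⇒n8  emit P1@[24:26],P2@[25:26]
[27] read 'b'  n8⇒n8 ·f  emit P1@[25:27],P2@[26:27]
[28] read 'b'  n8⇒n8 ·f  emit P1@[26:28],P2@[27:28]
[29] read 'b'  n8⇒n8 ·f  emit P1@[27:29],P2@[28:29]
[30] read 'b'  n8⇒n8 ·f  emit P1@[28:30],P2@[29:30]
[31] read 'b'  n8⇒n8 ·f  emit P1@[29:31],P2@[30:31]
[32] read 'b'  n8⇒n8 ·f  emit P1@[30:32],P2@[31:32]
[33] read 'b'  n8⇒n8 ·f  emit P1@[31:33],P2@[32:33]
[34] read 'b'  n8⇒n8 ·f  emit P1@[32:34],P2@[33:34]
[35] read 'a'  n8⇒n2 ·f
[36] read 'a'  n2⇒n0 ·f
[37] read 'b'  n0⇒n1
[38] read 'b'  n1⇒n7  emit P2@[37:38]
[39] read 'b'  n7⇒n8  emit P1@[37:39],P2@[38:39]
[40] read 'b'  n8⇒n8 ·f  emit P1@[38:40],P2@[39:40]
[41] read 'b'  n8⇒n8 ·f  emit P1@[39:41],P2@[40:41]
[42] read 'a'  n8⇒n2 ·f
[43] read 'b'  n2⇒n3
[44] read 'a'  n3⇒n4
[45] read 'b'  n4⇒n5
[46] read 'c'  n5⇒n6  emit P0@[41:46]
[47] read 'a'  n6⇒n0 ·f
[48] read 'b'  n0⇒n1
[49] read 'a'  n1⇒n2
[50] read 'b'  n2⇒n3
[51] read 'a'  n3⇒n4
[52] read 'b'  n4⇒n5
[53] read 'c'  n5⇒n6  emit P0@[48:53]
[54] read 'c'  n6⇒n0 ·f
[55] read 'b'  n0⇒n1
[56] read 'b'  n1⇒n7  emit P2@[55:56]
[57] read 'b'  n7⇒n8  emit P1@[55:57],P2@[56:57]
[58] read 'a'  n8⇒n2 ·f
[59] read 'b'  n2⇒n3

Result: [[11,0],[13,2],[14,1],[14,2],[15,1],[15,2],[23,0],[25,2],[26,1],[26,2],[27,1],[27,2],[28,1],[28,2],[29,1],[29,2],[30,1],[30,2],[31,1],[31,2],[32,1],[32,2],[33,1],[33,2],[34,1],[34,2],[38,2],[39,1],[39,2],[40,1],[40,2],[41,1],[41,2],[46,0],[53,0],[56,2],[57,1],[57,2]]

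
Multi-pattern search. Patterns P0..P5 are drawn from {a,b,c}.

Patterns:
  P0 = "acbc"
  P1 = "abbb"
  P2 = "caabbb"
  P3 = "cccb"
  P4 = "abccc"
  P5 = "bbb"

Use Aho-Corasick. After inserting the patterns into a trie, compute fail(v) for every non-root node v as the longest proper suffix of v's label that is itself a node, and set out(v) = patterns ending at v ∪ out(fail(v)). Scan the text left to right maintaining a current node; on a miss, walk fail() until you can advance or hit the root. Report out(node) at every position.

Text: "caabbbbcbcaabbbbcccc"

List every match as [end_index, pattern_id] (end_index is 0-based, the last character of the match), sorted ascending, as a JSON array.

Build:
Trie (insert patterns):
  n0 'ε': a→1 b→20 c→8
  n1 'a': b→5 c→2
  n2 'ac': b→3
  n3 'acb': c→4
  n4 'acbc': ·  ←P0
  n5 'ab': b→6 c→17
  n6 'abb': b→7
  n7 'abbb': ·  ←P1
  n8 'c': a→9 c→14
  n9 'ca': a→10
  n10 'caa': b→11
  n11 'caab': b→12
  n12 'caabb': b→13
  n13 'caabbb': ·  ←P2
  n14 'cc': c→15
  n15 'ccc': b→16
  n16 'cccb': ·  ←P3
  n17 'abc': c→18
  n18 'abcc': c→19
  n19 'abccc': ·  ←P4
  n20 'b': b→21
  n21 'bb': b→22
  n22 'bbb': ·  ←P5

Failure links (BFS by depth):
  n1('a'): parent n0 fail=0; on 'a' 0 → fail=0;  out ∅∪∅=∅
  n8('c'): parent n0 fail=0; on 'c' 0 → fail=0;  out ∅∪∅=∅
  n20('b'): parent n0 fail=0; on 'b' 0 → fail=0;  out ∅∪∅=∅
  n2('ac'): parent n1 fail=0; on 'c' 0 → fail=8;  out ∅∪∅=∅
  n5('ab'): parent n1 fail=0; on 'b' 0 → fail=20;  out ∅∪∅=∅
  n9('ca'): parent n8 fail=0; on 'a' 0 → fail=1;  out ∅∪∅=∅
  n14('cc'): parent n8 fail=0; on 'c' 0 → fail=8;  out ∅∪∅=∅
  n21('bb'): parent n20 fail=0; on 'b' 0 → fail=20;  out ∅∪∅=∅
  n3('acb'): parent n2 fail=8; on 'b' 8→0 → fail=20;  out ∅∪∅=∅
  n6('abb'): parent n5 fail=20; on 'b' 20 → fail=21;  out ∅∪∅=∅
  n10('caa'): parent n9 fail=1; on 'a' 1→0 → fail=1;  out ∅∪∅=∅
  n15('ccc'): parent n14 fail=8; on 'c' 8 → fail=14;  out ∅∪∅=∅
  n17('abc'): parent n5 fail=20; on 'c' 20→0 → fail=8;  out ∅∪∅=∅
  n22('bbb'): parent n21 fail=20; on 'b' 20 → fail=21;  out {5}∪∅={5}
  n4('acbc'): parent n3 fail=20; on 'c' 20→0 → fail=8;  out {0}∪∅={0}
  n7('abbb'): parent n6 fail=21; on 'b' 21 → fail=22;  out {1}∪{5}={1,5}
  n11('caab'): parent n10 fail=1; on 'b' 1 → fail=5;  out ∅∪∅=∅
  n16('cccb'): parent n15 fail=14; on 'b' 14→8→0 → fail=20;  out {3}∪∅={3}
  n18('abcc'): parent n17 fail=8; on 'c' 8 → fail=14;  out ∅∪∅=∅
  n12('caabb'): parent n11 fail=5; on 'b' 5 → fail=6;  out ∅∪∅=∅
  n19('abccc'): parent n18 fail=14; on 'c' 14 → fail=15;  out {4}∪∅={4}
  n13('caabbb'): parent n12 fail=6; on 'b' 6 → fail=7;  out {2}∪{1,5}={1,2,5}

Run:
i=0 'c': node 0→8
i=1 'a': node 8→9
i=2 'a': node 9→10
i=3 'b': node 10→11
i=4 'b': node 11→12
i=5 'b': node 12→13  emit P1@[2:5],P2@[0:5],P5@[3:5]
i=6 'b': node 13→22 (fail-walked)  emit P5@[4:6]
i=7 'c': node 22→8 (fail-walked)
i=8 'b': node 8→20 (fail-walked)
i=9 'c': node 20→8 (fail-walked)
i=10 'a': node 8→9
i=11 'a': node 9→10
i=12 'b': node 10→11
i=13 'b': node 11→12
i=14 'b': node 12→13  emit P1@[11:14],P2@[9:14],P5@[12:14]
i=15 'b': node 13→22 (fail-walked)  emit P5@[13:15]
i=16 'c': node 22→8 (fail-walked)
i=17 'c': node 8→14
i=18 'c': node 14→15
i=19 'c': node 15→15 (fail-walked)

Result: [[5,1],[5,2],[5,5],[6,5],[14,1],[14,2],[14,5],[15,5]]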